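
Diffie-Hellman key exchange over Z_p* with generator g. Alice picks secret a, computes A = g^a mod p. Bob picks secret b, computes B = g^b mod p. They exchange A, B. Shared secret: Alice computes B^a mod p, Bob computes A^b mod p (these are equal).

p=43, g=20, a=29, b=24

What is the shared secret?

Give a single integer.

Answer: 41

Derivation:
A = 20^29 mod 43  (bits of 29 = 11101)
  bit 0 = 1: r = r^2 * 20 mod 43 = 1^2 * 20 = 1*20 = 20
  bit 1 = 1: r = r^2 * 20 mod 43 = 20^2 * 20 = 13*20 = 2
  bit 2 = 1: r = r^2 * 20 mod 43 = 2^2 * 20 = 4*20 = 37
  bit 3 = 0: r = r^2 mod 43 = 37^2 = 36
  bit 4 = 1: r = r^2 * 20 mod 43 = 36^2 * 20 = 6*20 = 34
  -> A = 34
B = 20^24 mod 43  (bits of 24 = 11000)
  bit 0 = 1: r = r^2 * 20 mod 43 = 1^2 * 20 = 1*20 = 20
  bit 1 = 1: r = r^2 * 20 mod 43 = 20^2 * 20 = 13*20 = 2
  bit 2 = 0: r = r^2 mod 43 = 2^2 = 4
  bit 3 = 0: r = r^2 mod 43 = 4^2 = 16
  bit 4 = 0: r = r^2 mod 43 = 16^2 = 41
  -> B = 41
s = B^a = 41^29 mod 43  (bits of 29 = 11101)
  bit 0 = 1: r = r^2 * 41 mod 43 = 1^2 * 41 = 1*41 = 41
  bit 1 = 1: r = r^2 * 41 mod 43 = 41^2 * 41 = 4*41 = 35
  bit 2 = 1: r = r^2 * 41 mod 43 = 35^2 * 41 = 21*41 = 1
  bit 3 = 0: r = r^2 mod 43 = 1^2 = 1
  bit 4 = 1: r = r^2 * 41 mod 43 = 1^2 * 41 = 1*41 = 41
  -> s = B^a = 41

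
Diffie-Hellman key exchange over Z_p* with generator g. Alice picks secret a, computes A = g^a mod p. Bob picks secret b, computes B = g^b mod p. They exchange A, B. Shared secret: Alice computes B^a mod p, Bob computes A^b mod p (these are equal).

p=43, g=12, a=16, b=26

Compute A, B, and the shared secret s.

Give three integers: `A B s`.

Answer: 24 9 13

Derivation:
A = 12^16 mod 43  (bits of 16 = 10000)
  bit 0 = 1: r = r^2 * 12 mod 43 = 1^2 * 12 = 1*12 = 12
  bit 1 = 0: r = r^2 mod 43 = 12^2 = 15
  bit 2 = 0: r = r^2 mod 43 = 15^2 = 10
  bit 3 = 0: r = r^2 mod 43 = 10^2 = 14
  bit 4 = 0: r = r^2 mod 43 = 14^2 = 24
  -> A = 24
B = 12^26 mod 43  (bits of 26 = 11010)
  bit 0 = 1: r = r^2 * 12 mod 43 = 1^2 * 12 = 1*12 = 12
  bit 1 = 1: r = r^2 * 12 mod 43 = 12^2 * 12 = 15*12 = 8
  bit 2 = 0: r = r^2 mod 43 = 8^2 = 21
  bit 3 = 1: r = r^2 * 12 mod 43 = 21^2 * 12 = 11*12 = 3
  bit 4 = 0: r = r^2 mod 43 = 3^2 = 9
  -> B = 9
s = B^a = 9^16 mod 43  (bits of 16 = 10000)
  bit 0 = 1: r = r^2 * 9 mod 43 = 1^2 * 9 = 1*9 = 9
  bit 1 = 0: r = r^2 mod 43 = 9^2 = 38
  bit 2 = 0: r = r^2 mod 43 = 38^2 = 25
  bit 3 = 0: r = r^2 mod 43 = 25^2 = 23
  bit 4 = 0: r = r^2 mod 43 = 23^2 = 13
  -> s = B^a = 13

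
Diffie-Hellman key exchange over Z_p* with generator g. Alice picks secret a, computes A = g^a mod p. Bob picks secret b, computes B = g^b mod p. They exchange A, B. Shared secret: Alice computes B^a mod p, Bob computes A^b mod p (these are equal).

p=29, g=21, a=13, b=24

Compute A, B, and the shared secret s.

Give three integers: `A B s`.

Answer: 11 25 7

Derivation:
A = 21^13 mod 29  (bits of 13 = 1101)
  bit 0 = 1: r = r^2 * 21 mod 29 = 1^2 * 21 = 1*21 = 21
  bit 1 = 1: r = r^2 * 21 mod 29 = 21^2 * 21 = 6*21 = 10
  bit 2 = 0: r = r^2 mod 29 = 10^2 = 13
  bit 3 = 1: r = r^2 * 21 mod 29 = 13^2 * 21 = 24*21 = 11
  -> A = 11
B = 21^24 mod 29  (bits of 24 = 11000)
  bit 0 = 1: r = r^2 * 21 mod 29 = 1^2 * 21 = 1*21 = 21
  bit 1 = 1: r = r^2 * 21 mod 29 = 21^2 * 21 = 6*21 = 10
  bit 2 = 0: r = r^2 mod 29 = 10^2 = 13
  bit 3 = 0: r = r^2 mod 29 = 13^2 = 24
  bit 4 = 0: r = r^2 mod 29 = 24^2 = 25
  -> B = 25
s = B^a = 25^13 mod 29  (bits of 13 = 1101)
  bit 0 = 1: r = r^2 * 25 mod 29 = 1^2 * 25 = 1*25 = 25
  bit 1 = 1: r = r^2 * 25 mod 29 = 25^2 * 25 = 16*25 = 23
  bit 2 = 0: r = r^2 mod 29 = 23^2 = 7
  bit 3 = 1: r = r^2 * 25 mod 29 = 7^2 * 25 = 20*25 = 7
  -> s = B^a = 7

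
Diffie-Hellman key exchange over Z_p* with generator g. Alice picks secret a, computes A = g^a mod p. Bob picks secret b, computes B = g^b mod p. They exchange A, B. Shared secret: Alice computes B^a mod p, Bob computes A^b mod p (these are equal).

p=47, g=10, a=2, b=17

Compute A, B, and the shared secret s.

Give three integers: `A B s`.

Answer: 6 5 25

Derivation:
A = 10^2 mod 47  (bits of 2 = 10)
  bit 0 = 1: r = r^2 * 10 mod 47 = 1^2 * 10 = 1*10 = 10
  bit 1 = 0: r = r^2 mod 47 = 10^2 = 6
  -> A = 6
B = 10^17 mod 47  (bits of 17 = 10001)
  bit 0 = 1: r = r^2 * 10 mod 47 = 1^2 * 10 = 1*10 = 10
  bit 1 = 0: r = r^2 mod 47 = 10^2 = 6
  bit 2 = 0: r = r^2 mod 47 = 6^2 = 36
  bit 3 = 0: r = r^2 mod 47 = 36^2 = 27
  bit 4 = 1: r = r^2 * 10 mod 47 = 27^2 * 10 = 24*10 = 5
  -> B = 5
s = B^a = 5^2 mod 47  (bits of 2 = 10)
  bit 0 = 1: r = r^2 * 5 mod 47 = 1^2 * 5 = 1*5 = 5
  bit 1 = 0: r = r^2 mod 47 = 5^2 = 25
  -> s = B^a = 25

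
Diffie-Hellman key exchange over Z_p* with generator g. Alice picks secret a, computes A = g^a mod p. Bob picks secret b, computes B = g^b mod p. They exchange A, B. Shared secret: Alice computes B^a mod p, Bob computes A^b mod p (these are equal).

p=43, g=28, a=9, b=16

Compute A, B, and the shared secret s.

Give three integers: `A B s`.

A = 28^9 mod 43  (bits of 9 = 1001)
  bit 0 = 1: r = r^2 * 28 mod 43 = 1^2 * 28 = 1*28 = 28
  bit 1 = 0: r = r^2 mod 43 = 28^2 = 10
  bit 2 = 0: r = r^2 mod 43 = 10^2 = 14
  bit 3 = 1: r = r^2 * 28 mod 43 = 14^2 * 28 = 24*28 = 27
  -> A = 27
B = 28^16 mod 43  (bits of 16 = 10000)
  bit 0 = 1: r = r^2 * 28 mod 43 = 1^2 * 28 = 1*28 = 28
  bit 1 = 0: r = r^2 mod 43 = 28^2 = 10
  bit 2 = 0: r = r^2 mod 43 = 10^2 = 14
  bit 3 = 0: r = r^2 mod 43 = 14^2 = 24
  bit 4 = 0: r = r^2 mod 43 = 24^2 = 17
  -> B = 17
s = B^a = 17^9 mod 43  (bits of 9 = 1001)
  bit 0 = 1: r = r^2 * 17 mod 43 = 1^2 * 17 = 1*17 = 17
  bit 1 = 0: r = r^2 mod 43 = 17^2 = 31
  bit 2 = 0: r = r^2 mod 43 = 31^2 = 15
  bit 3 = 1: r = r^2 * 17 mod 43 = 15^2 * 17 = 10*17 = 41
  -> s = B^a = 41

Answer: 27 17 41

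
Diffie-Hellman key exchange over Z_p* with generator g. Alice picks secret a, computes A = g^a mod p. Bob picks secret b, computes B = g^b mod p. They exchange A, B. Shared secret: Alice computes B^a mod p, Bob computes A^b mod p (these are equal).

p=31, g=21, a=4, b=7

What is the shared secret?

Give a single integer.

Answer: 9

Derivation:
A = 21^4 mod 31  (bits of 4 = 100)
  bit 0 = 1: r = r^2 * 21 mod 31 = 1^2 * 21 = 1*21 = 21
  bit 1 = 0: r = r^2 mod 31 = 21^2 = 7
  bit 2 = 0: r = r^2 mod 31 = 7^2 = 18
  -> A = 18
B = 21^7 mod 31  (bits of 7 = 111)
  bit 0 = 1: r = r^2 * 21 mod 31 = 1^2 * 21 = 1*21 = 21
  bit 1 = 1: r = r^2 * 21 mod 31 = 21^2 * 21 = 7*21 = 23
  bit 2 = 1: r = r^2 * 21 mod 31 = 23^2 * 21 = 2*21 = 11
  -> B = 11
s = B^a = 11^4 mod 31  (bits of 4 = 100)
  bit 0 = 1: r = r^2 * 11 mod 31 = 1^2 * 11 = 1*11 = 11
  bit 1 = 0: r = r^2 mod 31 = 11^2 = 28
  bit 2 = 0: r = r^2 mod 31 = 28^2 = 9
  -> s = B^a = 9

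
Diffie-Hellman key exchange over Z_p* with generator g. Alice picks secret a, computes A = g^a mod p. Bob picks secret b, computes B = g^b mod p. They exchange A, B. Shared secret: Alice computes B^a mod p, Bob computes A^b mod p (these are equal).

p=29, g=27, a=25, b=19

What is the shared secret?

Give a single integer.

A = 27^25 mod 29  (bits of 25 = 11001)
  bit 0 = 1: r = r^2 * 27 mod 29 = 1^2 * 27 = 1*27 = 27
  bit 1 = 1: r = r^2 * 27 mod 29 = 27^2 * 27 = 4*27 = 21
  bit 2 = 0: r = r^2 mod 29 = 21^2 = 6
  bit 3 = 0: r = r^2 mod 29 = 6^2 = 7
  bit 4 = 1: r = r^2 * 27 mod 29 = 7^2 * 27 = 20*27 = 18
  -> A = 18
B = 27^19 mod 29  (bits of 19 = 10011)
  bit 0 = 1: r = r^2 * 27 mod 29 = 1^2 * 27 = 1*27 = 27
  bit 1 = 0: r = r^2 mod 29 = 27^2 = 4
  bit 2 = 0: r = r^2 mod 29 = 4^2 = 16
  bit 3 = 1: r = r^2 * 27 mod 29 = 16^2 * 27 = 24*27 = 10
  bit 4 = 1: r = r^2 * 27 mod 29 = 10^2 * 27 = 13*27 = 3
  -> B = 3
s = B^a = 3^25 mod 29  (bits of 25 = 11001)
  bit 0 = 1: r = r^2 * 3 mod 29 = 1^2 * 3 = 1*3 = 3
  bit 1 = 1: r = r^2 * 3 mod 29 = 3^2 * 3 = 9*3 = 27
  bit 2 = 0: r = r^2 mod 29 = 27^2 = 4
  bit 3 = 0: r = r^2 mod 29 = 4^2 = 16
  bit 4 = 1: r = r^2 * 3 mod 29 = 16^2 * 3 = 24*3 = 14
  -> s = B^a = 14

Answer: 14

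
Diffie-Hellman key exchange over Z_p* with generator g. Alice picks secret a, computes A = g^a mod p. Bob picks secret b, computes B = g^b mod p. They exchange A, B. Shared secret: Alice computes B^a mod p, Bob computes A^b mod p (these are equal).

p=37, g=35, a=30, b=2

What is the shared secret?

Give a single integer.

Answer: 10

Derivation:
A = 35^30 mod 37  (bits of 30 = 11110)
  bit 0 = 1: r = r^2 * 35 mod 37 = 1^2 * 35 = 1*35 = 35
  bit 1 = 1: r = r^2 * 35 mod 37 = 35^2 * 35 = 4*35 = 29
  bit 2 = 1: r = r^2 * 35 mod 37 = 29^2 * 35 = 27*35 = 20
  bit 3 = 1: r = r^2 * 35 mod 37 = 20^2 * 35 = 30*35 = 14
  bit 4 = 0: r = r^2 mod 37 = 14^2 = 11
  -> A = 11
B = 35^2 mod 37  (bits of 2 = 10)
  bit 0 = 1: r = r^2 * 35 mod 37 = 1^2 * 35 = 1*35 = 35
  bit 1 = 0: r = r^2 mod 37 = 35^2 = 4
  -> B = 4
s = B^a = 4^30 mod 37  (bits of 30 = 11110)
  bit 0 = 1: r = r^2 * 4 mod 37 = 1^2 * 4 = 1*4 = 4
  bit 1 = 1: r = r^2 * 4 mod 37 = 4^2 * 4 = 16*4 = 27
  bit 2 = 1: r = r^2 * 4 mod 37 = 27^2 * 4 = 26*4 = 30
  bit 3 = 1: r = r^2 * 4 mod 37 = 30^2 * 4 = 12*4 = 11
  bit 4 = 0: r = r^2 mod 37 = 11^2 = 10
  -> s = B^a = 10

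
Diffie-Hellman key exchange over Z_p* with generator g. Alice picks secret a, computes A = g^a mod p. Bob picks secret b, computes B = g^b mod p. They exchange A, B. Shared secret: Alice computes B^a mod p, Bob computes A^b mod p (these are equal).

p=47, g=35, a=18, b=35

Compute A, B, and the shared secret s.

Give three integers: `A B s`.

A = 35^18 mod 47  (bits of 18 = 10010)
  bit 0 = 1: r = r^2 * 35 mod 47 = 1^2 * 35 = 1*35 = 35
  bit 1 = 0: r = r^2 mod 47 = 35^2 = 3
  bit 2 = 0: r = r^2 mod 47 = 3^2 = 9
  bit 3 = 1: r = r^2 * 35 mod 47 = 9^2 * 35 = 34*35 = 15
  bit 4 = 0: r = r^2 mod 47 = 15^2 = 37
  -> A = 37
B = 35^35 mod 47  (bits of 35 = 100011)
  bit 0 = 1: r = r^2 * 35 mod 47 = 1^2 * 35 = 1*35 = 35
  bit 1 = 0: r = r^2 mod 47 = 35^2 = 3
  bit 2 = 0: r = r^2 mod 47 = 3^2 = 9
  bit 3 = 0: r = r^2 mod 47 = 9^2 = 34
  bit 4 = 1: r = r^2 * 35 mod 47 = 34^2 * 35 = 28*35 = 40
  bit 5 = 1: r = r^2 * 35 mod 47 = 40^2 * 35 = 2*35 = 23
  -> B = 23
s = B^a = 23^18 mod 47  (bits of 18 = 10010)
  bit 0 = 1: r = r^2 * 23 mod 47 = 1^2 * 23 = 1*23 = 23
  bit 1 = 0: r = r^2 mod 47 = 23^2 = 12
  bit 2 = 0: r = r^2 mod 47 = 12^2 = 3
  bit 3 = 1: r = r^2 * 23 mod 47 = 3^2 * 23 = 9*23 = 19
  bit 4 = 0: r = r^2 mod 47 = 19^2 = 32
  -> s = B^a = 32

Answer: 37 23 32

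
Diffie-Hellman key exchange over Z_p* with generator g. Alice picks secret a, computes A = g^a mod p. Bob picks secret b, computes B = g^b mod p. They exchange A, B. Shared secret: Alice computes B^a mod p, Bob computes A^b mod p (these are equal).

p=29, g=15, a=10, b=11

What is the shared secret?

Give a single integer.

A = 15^10 mod 29  (bits of 10 = 1010)
  bit 0 = 1: r = r^2 * 15 mod 29 = 1^2 * 15 = 1*15 = 15
  bit 1 = 0: r = r^2 mod 29 = 15^2 = 22
  bit 2 = 1: r = r^2 * 15 mod 29 = 22^2 * 15 = 20*15 = 10
  bit 3 = 0: r = r^2 mod 29 = 10^2 = 13
  -> A = 13
B = 15^11 mod 29  (bits of 11 = 1011)
  bit 0 = 1: r = r^2 * 15 mod 29 = 1^2 * 15 = 1*15 = 15
  bit 1 = 0: r = r^2 mod 29 = 15^2 = 22
  bit 2 = 1: r = r^2 * 15 mod 29 = 22^2 * 15 = 20*15 = 10
  bit 3 = 1: r = r^2 * 15 mod 29 = 10^2 * 15 = 13*15 = 21
  -> B = 21
s = B^a = 21^10 mod 29  (bits of 10 = 1010)
  bit 0 = 1: r = r^2 * 21 mod 29 = 1^2 * 21 = 1*21 = 21
  bit 1 = 0: r = r^2 mod 29 = 21^2 = 6
  bit 2 = 1: r = r^2 * 21 mod 29 = 6^2 * 21 = 7*21 = 2
  bit 3 = 0: r = r^2 mod 29 = 2^2 = 4
  -> s = B^a = 4

Answer: 4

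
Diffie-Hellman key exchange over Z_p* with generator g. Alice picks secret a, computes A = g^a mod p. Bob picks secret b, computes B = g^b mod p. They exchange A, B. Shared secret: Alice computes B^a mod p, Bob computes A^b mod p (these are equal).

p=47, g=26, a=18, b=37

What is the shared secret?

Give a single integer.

A = 26^18 mod 47  (bits of 18 = 10010)
  bit 0 = 1: r = r^2 * 26 mod 47 = 1^2 * 26 = 1*26 = 26
  bit 1 = 0: r = r^2 mod 47 = 26^2 = 18
  bit 2 = 0: r = r^2 mod 47 = 18^2 = 42
  bit 3 = 1: r = r^2 * 26 mod 47 = 42^2 * 26 = 25*26 = 39
  bit 4 = 0: r = r^2 mod 47 = 39^2 = 17
  -> A = 17
B = 26^37 mod 47  (bits of 37 = 100101)
  bit 0 = 1: r = r^2 * 26 mod 47 = 1^2 * 26 = 1*26 = 26
  bit 1 = 0: r = r^2 mod 47 = 26^2 = 18
  bit 2 = 0: r = r^2 mod 47 = 18^2 = 42
  bit 3 = 1: r = r^2 * 26 mod 47 = 42^2 * 26 = 25*26 = 39
  bit 4 = 0: r = r^2 mod 47 = 39^2 = 17
  bit 5 = 1: r = r^2 * 26 mod 47 = 17^2 * 26 = 7*26 = 41
  -> B = 41
s = B^a = 41^18 mod 47  (bits of 18 = 10010)
  bit 0 = 1: r = r^2 * 41 mod 47 = 1^2 * 41 = 1*41 = 41
  bit 1 = 0: r = r^2 mod 47 = 41^2 = 36
  bit 2 = 0: r = r^2 mod 47 = 36^2 = 27
  bit 3 = 1: r = r^2 * 41 mod 47 = 27^2 * 41 = 24*41 = 44
  bit 4 = 0: r = r^2 mod 47 = 44^2 = 9
  -> s = B^a = 9

Answer: 9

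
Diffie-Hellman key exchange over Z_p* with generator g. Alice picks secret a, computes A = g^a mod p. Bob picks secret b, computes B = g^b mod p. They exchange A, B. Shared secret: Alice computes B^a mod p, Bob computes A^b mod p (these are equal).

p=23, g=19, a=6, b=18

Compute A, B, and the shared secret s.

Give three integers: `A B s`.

Answer: 2 8 13

Derivation:
A = 19^6 mod 23  (bits of 6 = 110)
  bit 0 = 1: r = r^2 * 19 mod 23 = 1^2 * 19 = 1*19 = 19
  bit 1 = 1: r = r^2 * 19 mod 23 = 19^2 * 19 = 16*19 = 5
  bit 2 = 0: r = r^2 mod 23 = 5^2 = 2
  -> A = 2
B = 19^18 mod 23  (bits of 18 = 10010)
  bit 0 = 1: r = r^2 * 19 mod 23 = 1^2 * 19 = 1*19 = 19
  bit 1 = 0: r = r^2 mod 23 = 19^2 = 16
  bit 2 = 0: r = r^2 mod 23 = 16^2 = 3
  bit 3 = 1: r = r^2 * 19 mod 23 = 3^2 * 19 = 9*19 = 10
  bit 4 = 0: r = r^2 mod 23 = 10^2 = 8
  -> B = 8
s = B^a = 8^6 mod 23  (bits of 6 = 110)
  bit 0 = 1: r = r^2 * 8 mod 23 = 1^2 * 8 = 1*8 = 8
  bit 1 = 1: r = r^2 * 8 mod 23 = 8^2 * 8 = 18*8 = 6
  bit 2 = 0: r = r^2 mod 23 = 6^2 = 13
  -> s = B^a = 13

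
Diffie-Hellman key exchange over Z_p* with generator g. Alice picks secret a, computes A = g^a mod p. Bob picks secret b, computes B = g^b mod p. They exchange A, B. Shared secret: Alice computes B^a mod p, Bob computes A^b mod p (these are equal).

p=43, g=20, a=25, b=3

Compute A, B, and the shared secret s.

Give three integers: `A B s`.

A = 20^25 mod 43  (bits of 25 = 11001)
  bit 0 = 1: r = r^2 * 20 mod 43 = 1^2 * 20 = 1*20 = 20
  bit 1 = 1: r = r^2 * 20 mod 43 = 20^2 * 20 = 13*20 = 2
  bit 2 = 0: r = r^2 mod 43 = 2^2 = 4
  bit 3 = 0: r = r^2 mod 43 = 4^2 = 16
  bit 4 = 1: r = r^2 * 20 mod 43 = 16^2 * 20 = 41*20 = 3
  -> A = 3
B = 20^3 mod 43  (bits of 3 = 11)
  bit 0 = 1: r = r^2 * 20 mod 43 = 1^2 * 20 = 1*20 = 20
  bit 1 = 1: r = r^2 * 20 mod 43 = 20^2 * 20 = 13*20 = 2
  -> B = 2
s = B^a = 2^25 mod 43  (bits of 25 = 11001)
  bit 0 = 1: r = r^2 * 2 mod 43 = 1^2 * 2 = 1*2 = 2
  bit 1 = 1: r = r^2 * 2 mod 43 = 2^2 * 2 = 4*2 = 8
  bit 2 = 0: r = r^2 mod 43 = 8^2 = 21
  bit 3 = 0: r = r^2 mod 43 = 21^2 = 11
  bit 4 = 1: r = r^2 * 2 mod 43 = 11^2 * 2 = 35*2 = 27
  -> s = B^a = 27

Answer: 3 2 27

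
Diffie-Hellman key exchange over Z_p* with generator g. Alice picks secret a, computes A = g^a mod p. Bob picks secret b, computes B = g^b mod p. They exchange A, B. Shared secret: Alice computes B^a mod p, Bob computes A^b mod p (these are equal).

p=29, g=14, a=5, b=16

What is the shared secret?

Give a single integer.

Answer: 16

Derivation:
A = 14^5 mod 29  (bits of 5 = 101)
  bit 0 = 1: r = r^2 * 14 mod 29 = 1^2 * 14 = 1*14 = 14
  bit 1 = 0: r = r^2 mod 29 = 14^2 = 22
  bit 2 = 1: r = r^2 * 14 mod 29 = 22^2 * 14 = 20*14 = 19
  -> A = 19
B = 14^16 mod 29  (bits of 16 = 10000)
  bit 0 = 1: r = r^2 * 14 mod 29 = 1^2 * 14 = 1*14 = 14
  bit 1 = 0: r = r^2 mod 29 = 14^2 = 22
  bit 2 = 0: r = r^2 mod 29 = 22^2 = 20
  bit 3 = 0: r = r^2 mod 29 = 20^2 = 23
  bit 4 = 0: r = r^2 mod 29 = 23^2 = 7
  -> B = 7
s = B^a = 7^5 mod 29  (bits of 5 = 101)
  bit 0 = 1: r = r^2 * 7 mod 29 = 1^2 * 7 = 1*7 = 7
  bit 1 = 0: r = r^2 mod 29 = 7^2 = 20
  bit 2 = 1: r = r^2 * 7 mod 29 = 20^2 * 7 = 23*7 = 16
  -> s = B^a = 16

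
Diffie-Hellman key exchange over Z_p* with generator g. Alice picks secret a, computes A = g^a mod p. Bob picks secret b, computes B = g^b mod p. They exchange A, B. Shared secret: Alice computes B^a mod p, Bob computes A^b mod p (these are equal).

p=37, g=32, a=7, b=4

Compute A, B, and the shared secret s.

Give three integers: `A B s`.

Answer: 19 33 7

Derivation:
A = 32^7 mod 37  (bits of 7 = 111)
  bit 0 = 1: r = r^2 * 32 mod 37 = 1^2 * 32 = 1*32 = 32
  bit 1 = 1: r = r^2 * 32 mod 37 = 32^2 * 32 = 25*32 = 23
  bit 2 = 1: r = r^2 * 32 mod 37 = 23^2 * 32 = 11*32 = 19
  -> A = 19
B = 32^4 mod 37  (bits of 4 = 100)
  bit 0 = 1: r = r^2 * 32 mod 37 = 1^2 * 32 = 1*32 = 32
  bit 1 = 0: r = r^2 mod 37 = 32^2 = 25
  bit 2 = 0: r = r^2 mod 37 = 25^2 = 33
  -> B = 33
s = B^a = 33^7 mod 37  (bits of 7 = 111)
  bit 0 = 1: r = r^2 * 33 mod 37 = 1^2 * 33 = 1*33 = 33
  bit 1 = 1: r = r^2 * 33 mod 37 = 33^2 * 33 = 16*33 = 10
  bit 2 = 1: r = r^2 * 33 mod 37 = 10^2 * 33 = 26*33 = 7
  -> s = B^a = 7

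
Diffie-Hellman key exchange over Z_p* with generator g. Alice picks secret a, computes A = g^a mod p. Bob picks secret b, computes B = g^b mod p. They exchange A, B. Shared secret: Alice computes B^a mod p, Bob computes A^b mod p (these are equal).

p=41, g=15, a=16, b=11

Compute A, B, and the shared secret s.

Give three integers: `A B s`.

Answer: 37 29 37

Derivation:
A = 15^16 mod 41  (bits of 16 = 10000)
  bit 0 = 1: r = r^2 * 15 mod 41 = 1^2 * 15 = 1*15 = 15
  bit 1 = 0: r = r^2 mod 41 = 15^2 = 20
  bit 2 = 0: r = r^2 mod 41 = 20^2 = 31
  bit 3 = 0: r = r^2 mod 41 = 31^2 = 18
  bit 4 = 0: r = r^2 mod 41 = 18^2 = 37
  -> A = 37
B = 15^11 mod 41  (bits of 11 = 1011)
  bit 0 = 1: r = r^2 * 15 mod 41 = 1^2 * 15 = 1*15 = 15
  bit 1 = 0: r = r^2 mod 41 = 15^2 = 20
  bit 2 = 1: r = r^2 * 15 mod 41 = 20^2 * 15 = 31*15 = 14
  bit 3 = 1: r = r^2 * 15 mod 41 = 14^2 * 15 = 32*15 = 29
  -> B = 29
s = B^a = 29^16 mod 41  (bits of 16 = 10000)
  bit 0 = 1: r = r^2 * 29 mod 41 = 1^2 * 29 = 1*29 = 29
  bit 1 = 0: r = r^2 mod 41 = 29^2 = 21
  bit 2 = 0: r = r^2 mod 41 = 21^2 = 31
  bit 3 = 0: r = r^2 mod 41 = 31^2 = 18
  bit 4 = 0: r = r^2 mod 41 = 18^2 = 37
  -> s = B^a = 37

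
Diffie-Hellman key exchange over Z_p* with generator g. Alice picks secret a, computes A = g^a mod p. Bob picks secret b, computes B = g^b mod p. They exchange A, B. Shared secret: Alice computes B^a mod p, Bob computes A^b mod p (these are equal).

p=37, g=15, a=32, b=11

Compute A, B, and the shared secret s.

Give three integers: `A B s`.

Answer: 33 19 16

Derivation:
A = 15^32 mod 37  (bits of 32 = 100000)
  bit 0 = 1: r = r^2 * 15 mod 37 = 1^2 * 15 = 1*15 = 15
  bit 1 = 0: r = r^2 mod 37 = 15^2 = 3
  bit 2 = 0: r = r^2 mod 37 = 3^2 = 9
  bit 3 = 0: r = r^2 mod 37 = 9^2 = 7
  bit 4 = 0: r = r^2 mod 37 = 7^2 = 12
  bit 5 = 0: r = r^2 mod 37 = 12^2 = 33
  -> A = 33
B = 15^11 mod 37  (bits of 11 = 1011)
  bit 0 = 1: r = r^2 * 15 mod 37 = 1^2 * 15 = 1*15 = 15
  bit 1 = 0: r = r^2 mod 37 = 15^2 = 3
  bit 2 = 1: r = r^2 * 15 mod 37 = 3^2 * 15 = 9*15 = 24
  bit 3 = 1: r = r^2 * 15 mod 37 = 24^2 * 15 = 21*15 = 19
  -> B = 19
s = B^a = 19^32 mod 37  (bits of 32 = 100000)
  bit 0 = 1: r = r^2 * 19 mod 37 = 1^2 * 19 = 1*19 = 19
  bit 1 = 0: r = r^2 mod 37 = 19^2 = 28
  bit 2 = 0: r = r^2 mod 37 = 28^2 = 7
  bit 3 = 0: r = r^2 mod 37 = 7^2 = 12
  bit 4 = 0: r = r^2 mod 37 = 12^2 = 33
  bit 5 = 0: r = r^2 mod 37 = 33^2 = 16
  -> s = B^a = 16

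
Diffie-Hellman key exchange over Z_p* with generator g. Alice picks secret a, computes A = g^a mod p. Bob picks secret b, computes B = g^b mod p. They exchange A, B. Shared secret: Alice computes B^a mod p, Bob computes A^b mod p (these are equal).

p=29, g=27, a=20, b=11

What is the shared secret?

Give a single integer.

Answer: 20

Derivation:
A = 27^20 mod 29  (bits of 20 = 10100)
  bit 0 = 1: r = r^2 * 27 mod 29 = 1^2 * 27 = 1*27 = 27
  bit 1 = 0: r = r^2 mod 29 = 27^2 = 4
  bit 2 = 1: r = r^2 * 27 mod 29 = 4^2 * 27 = 16*27 = 26
  bit 3 = 0: r = r^2 mod 29 = 26^2 = 9
  bit 4 = 0: r = r^2 mod 29 = 9^2 = 23
  -> A = 23
B = 27^11 mod 29  (bits of 11 = 1011)
  bit 0 = 1: r = r^2 * 27 mod 29 = 1^2 * 27 = 1*27 = 27
  bit 1 = 0: r = r^2 mod 29 = 27^2 = 4
  bit 2 = 1: r = r^2 * 27 mod 29 = 4^2 * 27 = 16*27 = 26
  bit 3 = 1: r = r^2 * 27 mod 29 = 26^2 * 27 = 9*27 = 11
  -> B = 11
s = B^a = 11^20 mod 29  (bits of 20 = 10100)
  bit 0 = 1: r = r^2 * 11 mod 29 = 1^2 * 11 = 1*11 = 11
  bit 1 = 0: r = r^2 mod 29 = 11^2 = 5
  bit 2 = 1: r = r^2 * 11 mod 29 = 5^2 * 11 = 25*11 = 14
  bit 3 = 0: r = r^2 mod 29 = 14^2 = 22
  bit 4 = 0: r = r^2 mod 29 = 22^2 = 20
  -> s = B^a = 20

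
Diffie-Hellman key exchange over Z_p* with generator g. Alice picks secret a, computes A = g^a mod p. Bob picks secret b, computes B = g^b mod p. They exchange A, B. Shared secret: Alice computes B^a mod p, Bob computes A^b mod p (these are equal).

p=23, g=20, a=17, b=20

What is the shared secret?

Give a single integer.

A = 20^17 mod 23  (bits of 17 = 10001)
  bit 0 = 1: r = r^2 * 20 mod 23 = 1^2 * 20 = 1*20 = 20
  bit 1 = 0: r = r^2 mod 23 = 20^2 = 9
  bit 2 = 0: r = r^2 mod 23 = 9^2 = 12
  bit 3 = 0: r = r^2 mod 23 = 12^2 = 6
  bit 4 = 1: r = r^2 * 20 mod 23 = 6^2 * 20 = 13*20 = 7
  -> A = 7
B = 20^20 mod 23  (bits of 20 = 10100)
  bit 0 = 1: r = r^2 * 20 mod 23 = 1^2 * 20 = 1*20 = 20
  bit 1 = 0: r = r^2 mod 23 = 20^2 = 9
  bit 2 = 1: r = r^2 * 20 mod 23 = 9^2 * 20 = 12*20 = 10
  bit 3 = 0: r = r^2 mod 23 = 10^2 = 8
  bit 4 = 0: r = r^2 mod 23 = 8^2 = 18
  -> B = 18
s = B^a = 18^17 mod 23  (bits of 17 = 10001)
  bit 0 = 1: r = r^2 * 18 mod 23 = 1^2 * 18 = 1*18 = 18
  bit 1 = 0: r = r^2 mod 23 = 18^2 = 2
  bit 2 = 0: r = r^2 mod 23 = 2^2 = 4
  bit 3 = 0: r = r^2 mod 23 = 4^2 = 16
  bit 4 = 1: r = r^2 * 18 mod 23 = 16^2 * 18 = 3*18 = 8
  -> s = B^a = 8

Answer: 8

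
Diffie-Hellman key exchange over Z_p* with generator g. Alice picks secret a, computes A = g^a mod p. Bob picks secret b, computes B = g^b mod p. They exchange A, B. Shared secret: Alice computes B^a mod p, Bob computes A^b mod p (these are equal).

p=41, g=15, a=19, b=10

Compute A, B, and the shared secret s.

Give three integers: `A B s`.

A = 15^19 mod 41  (bits of 19 = 10011)
  bit 0 = 1: r = r^2 * 15 mod 41 = 1^2 * 15 = 1*15 = 15
  bit 1 = 0: r = r^2 mod 41 = 15^2 = 20
  bit 2 = 0: r = r^2 mod 41 = 20^2 = 31
  bit 3 = 1: r = r^2 * 15 mod 41 = 31^2 * 15 = 18*15 = 24
  bit 4 = 1: r = r^2 * 15 mod 41 = 24^2 * 15 = 2*15 = 30
  -> A = 30
B = 15^10 mod 41  (bits of 10 = 1010)
  bit 0 = 1: r = r^2 * 15 mod 41 = 1^2 * 15 = 1*15 = 15
  bit 1 = 0: r = r^2 mod 41 = 15^2 = 20
  bit 2 = 1: r = r^2 * 15 mod 41 = 20^2 * 15 = 31*15 = 14
  bit 3 = 0: r = r^2 mod 41 = 14^2 = 32
  -> B = 32
s = B^a = 32^19 mod 41  (bits of 19 = 10011)
  bit 0 = 1: r = r^2 * 32 mod 41 = 1^2 * 32 = 1*32 = 32
  bit 1 = 0: r = r^2 mod 41 = 32^2 = 40
  bit 2 = 0: r = r^2 mod 41 = 40^2 = 1
  bit 3 = 1: r = r^2 * 32 mod 41 = 1^2 * 32 = 1*32 = 32
  bit 4 = 1: r = r^2 * 32 mod 41 = 32^2 * 32 = 40*32 = 9
  -> s = B^a = 9

Answer: 30 32 9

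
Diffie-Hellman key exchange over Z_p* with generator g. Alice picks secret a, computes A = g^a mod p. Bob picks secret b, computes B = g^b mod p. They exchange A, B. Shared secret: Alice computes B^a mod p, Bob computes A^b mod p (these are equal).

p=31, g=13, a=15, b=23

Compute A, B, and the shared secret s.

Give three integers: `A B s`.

Answer: 30 24 30

Derivation:
A = 13^15 mod 31  (bits of 15 = 1111)
  bit 0 = 1: r = r^2 * 13 mod 31 = 1^2 * 13 = 1*13 = 13
  bit 1 = 1: r = r^2 * 13 mod 31 = 13^2 * 13 = 14*13 = 27
  bit 2 = 1: r = r^2 * 13 mod 31 = 27^2 * 13 = 16*13 = 22
  bit 3 = 1: r = r^2 * 13 mod 31 = 22^2 * 13 = 19*13 = 30
  -> A = 30
B = 13^23 mod 31  (bits of 23 = 10111)
  bit 0 = 1: r = r^2 * 13 mod 31 = 1^2 * 13 = 1*13 = 13
  bit 1 = 0: r = r^2 mod 31 = 13^2 = 14
  bit 2 = 1: r = r^2 * 13 mod 31 = 14^2 * 13 = 10*13 = 6
  bit 3 = 1: r = r^2 * 13 mod 31 = 6^2 * 13 = 5*13 = 3
  bit 4 = 1: r = r^2 * 13 mod 31 = 3^2 * 13 = 9*13 = 24
  -> B = 24
s = B^a = 24^15 mod 31  (bits of 15 = 1111)
  bit 0 = 1: r = r^2 * 24 mod 31 = 1^2 * 24 = 1*24 = 24
  bit 1 = 1: r = r^2 * 24 mod 31 = 24^2 * 24 = 18*24 = 29
  bit 2 = 1: r = r^2 * 24 mod 31 = 29^2 * 24 = 4*24 = 3
  bit 3 = 1: r = r^2 * 24 mod 31 = 3^2 * 24 = 9*24 = 30
  -> s = B^a = 30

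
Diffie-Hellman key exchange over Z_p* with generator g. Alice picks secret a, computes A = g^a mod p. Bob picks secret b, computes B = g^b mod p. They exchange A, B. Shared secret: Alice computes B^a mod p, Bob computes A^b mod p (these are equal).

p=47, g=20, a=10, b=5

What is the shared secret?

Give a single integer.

A = 20^10 mod 47  (bits of 10 = 1010)
  bit 0 = 1: r = r^2 * 20 mod 47 = 1^2 * 20 = 1*20 = 20
  bit 1 = 0: r = r^2 mod 47 = 20^2 = 24
  bit 2 = 1: r = r^2 * 20 mod 47 = 24^2 * 20 = 12*20 = 5
  bit 3 = 0: r = r^2 mod 47 = 5^2 = 25
  -> A = 25
B = 20^5 mod 47  (bits of 5 = 101)
  bit 0 = 1: r = r^2 * 20 mod 47 = 1^2 * 20 = 1*20 = 20
  bit 1 = 0: r = r^2 mod 47 = 20^2 = 24
  bit 2 = 1: r = r^2 * 20 mod 47 = 24^2 * 20 = 12*20 = 5
  -> B = 5
s = B^a = 5^10 mod 47  (bits of 10 = 1010)
  bit 0 = 1: r = r^2 * 5 mod 47 = 1^2 * 5 = 1*5 = 5
  bit 1 = 0: r = r^2 mod 47 = 5^2 = 25
  bit 2 = 1: r = r^2 * 5 mod 47 = 25^2 * 5 = 14*5 = 23
  bit 3 = 0: r = r^2 mod 47 = 23^2 = 12
  -> s = B^a = 12

Answer: 12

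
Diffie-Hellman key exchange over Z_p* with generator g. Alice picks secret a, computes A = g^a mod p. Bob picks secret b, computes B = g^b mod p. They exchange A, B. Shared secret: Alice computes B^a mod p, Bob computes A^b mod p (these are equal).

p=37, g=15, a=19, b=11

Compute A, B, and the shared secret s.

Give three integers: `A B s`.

Answer: 22 19 18

Derivation:
A = 15^19 mod 37  (bits of 19 = 10011)
  bit 0 = 1: r = r^2 * 15 mod 37 = 1^2 * 15 = 1*15 = 15
  bit 1 = 0: r = r^2 mod 37 = 15^2 = 3
  bit 2 = 0: r = r^2 mod 37 = 3^2 = 9
  bit 3 = 1: r = r^2 * 15 mod 37 = 9^2 * 15 = 7*15 = 31
  bit 4 = 1: r = r^2 * 15 mod 37 = 31^2 * 15 = 36*15 = 22
  -> A = 22
B = 15^11 mod 37  (bits of 11 = 1011)
  bit 0 = 1: r = r^2 * 15 mod 37 = 1^2 * 15 = 1*15 = 15
  bit 1 = 0: r = r^2 mod 37 = 15^2 = 3
  bit 2 = 1: r = r^2 * 15 mod 37 = 3^2 * 15 = 9*15 = 24
  bit 3 = 1: r = r^2 * 15 mod 37 = 24^2 * 15 = 21*15 = 19
  -> B = 19
s = B^a = 19^19 mod 37  (bits of 19 = 10011)
  bit 0 = 1: r = r^2 * 19 mod 37 = 1^2 * 19 = 1*19 = 19
  bit 1 = 0: r = r^2 mod 37 = 19^2 = 28
  bit 2 = 0: r = r^2 mod 37 = 28^2 = 7
  bit 3 = 1: r = r^2 * 19 mod 37 = 7^2 * 19 = 12*19 = 6
  bit 4 = 1: r = r^2 * 19 mod 37 = 6^2 * 19 = 36*19 = 18
  -> s = B^a = 18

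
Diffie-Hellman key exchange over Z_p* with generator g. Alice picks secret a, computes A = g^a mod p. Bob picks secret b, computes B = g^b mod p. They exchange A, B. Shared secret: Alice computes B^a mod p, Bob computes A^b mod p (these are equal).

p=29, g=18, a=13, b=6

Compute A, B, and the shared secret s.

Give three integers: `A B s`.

A = 18^13 mod 29  (bits of 13 = 1101)
  bit 0 = 1: r = r^2 * 18 mod 29 = 1^2 * 18 = 1*18 = 18
  bit 1 = 1: r = r^2 * 18 mod 29 = 18^2 * 18 = 5*18 = 3
  bit 2 = 0: r = r^2 mod 29 = 3^2 = 9
  bit 3 = 1: r = r^2 * 18 mod 29 = 9^2 * 18 = 23*18 = 8
  -> A = 8
B = 18^6 mod 29  (bits of 6 = 110)
  bit 0 = 1: r = r^2 * 18 mod 29 = 1^2 * 18 = 1*18 = 18
  bit 1 = 1: r = r^2 * 18 mod 29 = 18^2 * 18 = 5*18 = 3
  bit 2 = 0: r = r^2 mod 29 = 3^2 = 9
  -> B = 9
s = B^a = 9^13 mod 29  (bits of 13 = 1101)
  bit 0 = 1: r = r^2 * 9 mod 29 = 1^2 * 9 = 1*9 = 9
  bit 1 = 1: r = r^2 * 9 mod 29 = 9^2 * 9 = 23*9 = 4
  bit 2 = 0: r = r^2 mod 29 = 4^2 = 16
  bit 3 = 1: r = r^2 * 9 mod 29 = 16^2 * 9 = 24*9 = 13
  -> s = B^a = 13

Answer: 8 9 13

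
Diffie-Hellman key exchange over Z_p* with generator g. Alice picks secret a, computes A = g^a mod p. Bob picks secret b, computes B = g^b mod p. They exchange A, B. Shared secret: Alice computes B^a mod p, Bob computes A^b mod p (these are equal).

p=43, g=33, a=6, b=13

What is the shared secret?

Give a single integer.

Answer: 16

Derivation:
A = 33^6 mod 43  (bits of 6 = 110)
  bit 0 = 1: r = r^2 * 33 mod 43 = 1^2 * 33 = 1*33 = 33
  bit 1 = 1: r = r^2 * 33 mod 43 = 33^2 * 33 = 14*33 = 32
  bit 2 = 0: r = r^2 mod 43 = 32^2 = 35
  -> A = 35
B = 33^13 mod 43  (bits of 13 = 1101)
  bit 0 = 1: r = r^2 * 33 mod 43 = 1^2 * 33 = 1*33 = 33
  bit 1 = 1: r = r^2 * 33 mod 43 = 33^2 * 33 = 14*33 = 32
  bit 2 = 0: r = r^2 mod 43 = 32^2 = 35
  bit 3 = 1: r = r^2 * 33 mod 43 = 35^2 * 33 = 21*33 = 5
  -> B = 5
s = B^a = 5^6 mod 43  (bits of 6 = 110)
  bit 0 = 1: r = r^2 * 5 mod 43 = 1^2 * 5 = 1*5 = 5
  bit 1 = 1: r = r^2 * 5 mod 43 = 5^2 * 5 = 25*5 = 39
  bit 2 = 0: r = r^2 mod 43 = 39^2 = 16
  -> s = B^a = 16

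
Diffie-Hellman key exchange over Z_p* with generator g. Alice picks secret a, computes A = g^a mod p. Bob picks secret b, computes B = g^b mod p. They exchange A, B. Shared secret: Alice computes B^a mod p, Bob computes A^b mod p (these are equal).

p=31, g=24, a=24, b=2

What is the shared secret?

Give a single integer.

A = 24^24 mod 31  (bits of 24 = 11000)
  bit 0 = 1: r = r^2 * 24 mod 31 = 1^2 * 24 = 1*24 = 24
  bit 1 = 1: r = r^2 * 24 mod 31 = 24^2 * 24 = 18*24 = 29
  bit 2 = 0: r = r^2 mod 31 = 29^2 = 4
  bit 3 = 0: r = r^2 mod 31 = 4^2 = 16
  bit 4 = 0: r = r^2 mod 31 = 16^2 = 8
  -> A = 8
B = 24^2 mod 31  (bits of 2 = 10)
  bit 0 = 1: r = r^2 * 24 mod 31 = 1^2 * 24 = 1*24 = 24
  bit 1 = 0: r = r^2 mod 31 = 24^2 = 18
  -> B = 18
s = B^a = 18^24 mod 31  (bits of 24 = 11000)
  bit 0 = 1: r = r^2 * 18 mod 31 = 1^2 * 18 = 1*18 = 18
  bit 1 = 1: r = r^2 * 18 mod 31 = 18^2 * 18 = 14*18 = 4
  bit 2 = 0: r = r^2 mod 31 = 4^2 = 16
  bit 3 = 0: r = r^2 mod 31 = 16^2 = 8
  bit 4 = 0: r = r^2 mod 31 = 8^2 = 2
  -> s = B^a = 2

Answer: 2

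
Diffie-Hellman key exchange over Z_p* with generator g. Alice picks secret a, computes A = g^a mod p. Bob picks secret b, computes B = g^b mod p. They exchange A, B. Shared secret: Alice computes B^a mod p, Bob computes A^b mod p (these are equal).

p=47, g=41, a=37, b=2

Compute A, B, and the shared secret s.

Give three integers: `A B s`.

A = 41^37 mod 47  (bits of 37 = 100101)
  bit 0 = 1: r = r^2 * 41 mod 47 = 1^2 * 41 = 1*41 = 41
  bit 1 = 0: r = r^2 mod 47 = 41^2 = 36
  bit 2 = 0: r = r^2 mod 47 = 36^2 = 27
  bit 3 = 1: r = r^2 * 41 mod 47 = 27^2 * 41 = 24*41 = 44
  bit 4 = 0: r = r^2 mod 47 = 44^2 = 9
  bit 5 = 1: r = r^2 * 41 mod 47 = 9^2 * 41 = 34*41 = 31
  -> A = 31
B = 41^2 mod 47  (bits of 2 = 10)
  bit 0 = 1: r = r^2 * 41 mod 47 = 1^2 * 41 = 1*41 = 41
  bit 1 = 0: r = r^2 mod 47 = 41^2 = 36
  -> B = 36
s = B^a = 36^37 mod 47  (bits of 37 = 100101)
  bit 0 = 1: r = r^2 * 36 mod 47 = 1^2 * 36 = 1*36 = 36
  bit 1 = 0: r = r^2 mod 47 = 36^2 = 27
  bit 2 = 0: r = r^2 mod 47 = 27^2 = 24
  bit 3 = 1: r = r^2 * 36 mod 47 = 24^2 * 36 = 12*36 = 9
  bit 4 = 0: r = r^2 mod 47 = 9^2 = 34
  bit 5 = 1: r = r^2 * 36 mod 47 = 34^2 * 36 = 28*36 = 21
  -> s = B^a = 21

Answer: 31 36 21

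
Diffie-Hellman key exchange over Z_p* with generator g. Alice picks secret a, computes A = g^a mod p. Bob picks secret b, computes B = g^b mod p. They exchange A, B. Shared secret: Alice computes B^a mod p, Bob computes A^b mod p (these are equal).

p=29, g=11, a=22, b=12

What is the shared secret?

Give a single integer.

Answer: 23

Derivation:
A = 11^22 mod 29  (bits of 22 = 10110)
  bit 0 = 1: r = r^2 * 11 mod 29 = 1^2 * 11 = 1*11 = 11
  bit 1 = 0: r = r^2 mod 29 = 11^2 = 5
  bit 2 = 1: r = r^2 * 11 mod 29 = 5^2 * 11 = 25*11 = 14
  bit 3 = 1: r = r^2 * 11 mod 29 = 14^2 * 11 = 22*11 = 10
  bit 4 = 0: r = r^2 mod 29 = 10^2 = 13
  -> A = 13
B = 11^12 mod 29  (bits of 12 = 1100)
  bit 0 = 1: r = r^2 * 11 mod 29 = 1^2 * 11 = 1*11 = 11
  bit 1 = 1: r = r^2 * 11 mod 29 = 11^2 * 11 = 5*11 = 26
  bit 2 = 0: r = r^2 mod 29 = 26^2 = 9
  bit 3 = 0: r = r^2 mod 29 = 9^2 = 23
  -> B = 23
s = B^a = 23^22 mod 29  (bits of 22 = 10110)
  bit 0 = 1: r = r^2 * 23 mod 29 = 1^2 * 23 = 1*23 = 23
  bit 1 = 0: r = r^2 mod 29 = 23^2 = 7
  bit 2 = 1: r = r^2 * 23 mod 29 = 7^2 * 23 = 20*23 = 25
  bit 3 = 1: r = r^2 * 23 mod 29 = 25^2 * 23 = 16*23 = 20
  bit 4 = 0: r = r^2 mod 29 = 20^2 = 23
  -> s = B^a = 23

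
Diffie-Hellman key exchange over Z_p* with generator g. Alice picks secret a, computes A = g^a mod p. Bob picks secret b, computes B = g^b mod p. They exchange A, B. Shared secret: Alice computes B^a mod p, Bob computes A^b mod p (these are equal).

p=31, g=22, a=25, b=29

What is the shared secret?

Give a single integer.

A = 22^25 mod 31  (bits of 25 = 11001)
  bit 0 = 1: r = r^2 * 22 mod 31 = 1^2 * 22 = 1*22 = 22
  bit 1 = 1: r = r^2 * 22 mod 31 = 22^2 * 22 = 19*22 = 15
  bit 2 = 0: r = r^2 mod 31 = 15^2 = 8
  bit 3 = 0: r = r^2 mod 31 = 8^2 = 2
  bit 4 = 1: r = r^2 * 22 mod 31 = 2^2 * 22 = 4*22 = 26
  -> A = 26
B = 22^29 mod 31  (bits of 29 = 11101)
  bit 0 = 1: r = r^2 * 22 mod 31 = 1^2 * 22 = 1*22 = 22
  bit 1 = 1: r = r^2 * 22 mod 31 = 22^2 * 22 = 19*22 = 15
  bit 2 = 1: r = r^2 * 22 mod 31 = 15^2 * 22 = 8*22 = 21
  bit 3 = 0: r = r^2 mod 31 = 21^2 = 7
  bit 4 = 1: r = r^2 * 22 mod 31 = 7^2 * 22 = 18*22 = 24
  -> B = 24
s = B^a = 24^25 mod 31  (bits of 25 = 11001)
  bit 0 = 1: r = r^2 * 24 mod 31 = 1^2 * 24 = 1*24 = 24
  bit 1 = 1: r = r^2 * 24 mod 31 = 24^2 * 24 = 18*24 = 29
  bit 2 = 0: r = r^2 mod 31 = 29^2 = 4
  bit 3 = 0: r = r^2 mod 31 = 4^2 = 16
  bit 4 = 1: r = r^2 * 24 mod 31 = 16^2 * 24 = 8*24 = 6
  -> s = B^a = 6

Answer: 6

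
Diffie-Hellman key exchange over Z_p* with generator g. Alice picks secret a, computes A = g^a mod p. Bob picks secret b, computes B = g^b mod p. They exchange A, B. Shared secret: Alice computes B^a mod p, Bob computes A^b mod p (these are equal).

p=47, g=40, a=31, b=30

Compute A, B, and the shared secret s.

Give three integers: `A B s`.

A = 40^31 mod 47  (bits of 31 = 11111)
  bit 0 = 1: r = r^2 * 40 mod 47 = 1^2 * 40 = 1*40 = 40
  bit 1 = 1: r = r^2 * 40 mod 47 = 40^2 * 40 = 2*40 = 33
  bit 2 = 1: r = r^2 * 40 mod 47 = 33^2 * 40 = 8*40 = 38
  bit 3 = 1: r = r^2 * 40 mod 47 = 38^2 * 40 = 34*40 = 44
  bit 4 = 1: r = r^2 * 40 mod 47 = 44^2 * 40 = 9*40 = 31
  -> A = 31
B = 40^30 mod 47  (bits of 30 = 11110)
  bit 0 = 1: r = r^2 * 40 mod 47 = 1^2 * 40 = 1*40 = 40
  bit 1 = 1: r = r^2 * 40 mod 47 = 40^2 * 40 = 2*40 = 33
  bit 2 = 1: r = r^2 * 40 mod 47 = 33^2 * 40 = 8*40 = 38
  bit 3 = 1: r = r^2 * 40 mod 47 = 38^2 * 40 = 34*40 = 44
  bit 4 = 0: r = r^2 mod 47 = 44^2 = 9
  -> B = 9
s = B^a = 9^31 mod 47  (bits of 31 = 11111)
  bit 0 = 1: r = r^2 * 9 mod 47 = 1^2 * 9 = 1*9 = 9
  bit 1 = 1: r = r^2 * 9 mod 47 = 9^2 * 9 = 34*9 = 24
  bit 2 = 1: r = r^2 * 9 mod 47 = 24^2 * 9 = 12*9 = 14
  bit 3 = 1: r = r^2 * 9 mod 47 = 14^2 * 9 = 8*9 = 25
  bit 4 = 1: r = r^2 * 9 mod 47 = 25^2 * 9 = 14*9 = 32
  -> s = B^a = 32

Answer: 31 9 32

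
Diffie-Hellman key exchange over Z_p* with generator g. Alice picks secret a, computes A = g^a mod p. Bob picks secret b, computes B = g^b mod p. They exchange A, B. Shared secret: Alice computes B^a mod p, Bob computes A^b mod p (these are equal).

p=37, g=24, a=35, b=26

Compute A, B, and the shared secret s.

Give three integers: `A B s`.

Answer: 17 28 4

Derivation:
A = 24^35 mod 37  (bits of 35 = 100011)
  bit 0 = 1: r = r^2 * 24 mod 37 = 1^2 * 24 = 1*24 = 24
  bit 1 = 0: r = r^2 mod 37 = 24^2 = 21
  bit 2 = 0: r = r^2 mod 37 = 21^2 = 34
  bit 3 = 0: r = r^2 mod 37 = 34^2 = 9
  bit 4 = 1: r = r^2 * 24 mod 37 = 9^2 * 24 = 7*24 = 20
  bit 5 = 1: r = r^2 * 24 mod 37 = 20^2 * 24 = 30*24 = 17
  -> A = 17
B = 24^26 mod 37  (bits of 26 = 11010)
  bit 0 = 1: r = r^2 * 24 mod 37 = 1^2 * 24 = 1*24 = 24
  bit 1 = 1: r = r^2 * 24 mod 37 = 24^2 * 24 = 21*24 = 23
  bit 2 = 0: r = r^2 mod 37 = 23^2 = 11
  bit 3 = 1: r = r^2 * 24 mod 37 = 11^2 * 24 = 10*24 = 18
  bit 4 = 0: r = r^2 mod 37 = 18^2 = 28
  -> B = 28
s = B^a = 28^35 mod 37  (bits of 35 = 100011)
  bit 0 = 1: r = r^2 * 28 mod 37 = 1^2 * 28 = 1*28 = 28
  bit 1 = 0: r = r^2 mod 37 = 28^2 = 7
  bit 2 = 0: r = r^2 mod 37 = 7^2 = 12
  bit 3 = 0: r = r^2 mod 37 = 12^2 = 33
  bit 4 = 1: r = r^2 * 28 mod 37 = 33^2 * 28 = 16*28 = 4
  bit 5 = 1: r = r^2 * 28 mod 37 = 4^2 * 28 = 16*28 = 4
  -> s = B^a = 4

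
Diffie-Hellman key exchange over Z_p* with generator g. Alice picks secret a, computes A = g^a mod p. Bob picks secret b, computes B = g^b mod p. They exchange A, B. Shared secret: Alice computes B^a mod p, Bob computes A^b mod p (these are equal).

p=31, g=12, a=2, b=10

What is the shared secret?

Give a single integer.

Answer: 5

Derivation:
A = 12^2 mod 31  (bits of 2 = 10)
  bit 0 = 1: r = r^2 * 12 mod 31 = 1^2 * 12 = 1*12 = 12
  bit 1 = 0: r = r^2 mod 31 = 12^2 = 20
  -> A = 20
B = 12^10 mod 31  (bits of 10 = 1010)
  bit 0 = 1: r = r^2 * 12 mod 31 = 1^2 * 12 = 1*12 = 12
  bit 1 = 0: r = r^2 mod 31 = 12^2 = 20
  bit 2 = 1: r = r^2 * 12 mod 31 = 20^2 * 12 = 28*12 = 26
  bit 3 = 0: r = r^2 mod 31 = 26^2 = 25
  -> B = 25
s = B^a = 25^2 mod 31  (bits of 2 = 10)
  bit 0 = 1: r = r^2 * 25 mod 31 = 1^2 * 25 = 1*25 = 25
  bit 1 = 0: r = r^2 mod 31 = 25^2 = 5
  -> s = B^a = 5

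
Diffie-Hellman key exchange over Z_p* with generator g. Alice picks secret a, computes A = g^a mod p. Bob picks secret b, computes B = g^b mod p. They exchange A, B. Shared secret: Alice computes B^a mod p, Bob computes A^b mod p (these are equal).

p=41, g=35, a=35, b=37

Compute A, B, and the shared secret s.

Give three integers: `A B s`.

Answer: 3 26 38

Derivation:
A = 35^35 mod 41  (bits of 35 = 100011)
  bit 0 = 1: r = r^2 * 35 mod 41 = 1^2 * 35 = 1*35 = 35
  bit 1 = 0: r = r^2 mod 41 = 35^2 = 36
  bit 2 = 0: r = r^2 mod 41 = 36^2 = 25
  bit 3 = 0: r = r^2 mod 41 = 25^2 = 10
  bit 4 = 1: r = r^2 * 35 mod 41 = 10^2 * 35 = 18*35 = 15
  bit 5 = 1: r = r^2 * 35 mod 41 = 15^2 * 35 = 20*35 = 3
  -> A = 3
B = 35^37 mod 41  (bits of 37 = 100101)
  bit 0 = 1: r = r^2 * 35 mod 41 = 1^2 * 35 = 1*35 = 35
  bit 1 = 0: r = r^2 mod 41 = 35^2 = 36
  bit 2 = 0: r = r^2 mod 41 = 36^2 = 25
  bit 3 = 1: r = r^2 * 35 mod 41 = 25^2 * 35 = 10*35 = 22
  bit 4 = 0: r = r^2 mod 41 = 22^2 = 33
  bit 5 = 1: r = r^2 * 35 mod 41 = 33^2 * 35 = 23*35 = 26
  -> B = 26
s = B^a = 26^35 mod 41  (bits of 35 = 100011)
  bit 0 = 1: r = r^2 * 26 mod 41 = 1^2 * 26 = 1*26 = 26
  bit 1 = 0: r = r^2 mod 41 = 26^2 = 20
  bit 2 = 0: r = r^2 mod 41 = 20^2 = 31
  bit 3 = 0: r = r^2 mod 41 = 31^2 = 18
  bit 4 = 1: r = r^2 * 26 mod 41 = 18^2 * 26 = 37*26 = 19
  bit 5 = 1: r = r^2 * 26 mod 41 = 19^2 * 26 = 33*26 = 38
  -> s = B^a = 38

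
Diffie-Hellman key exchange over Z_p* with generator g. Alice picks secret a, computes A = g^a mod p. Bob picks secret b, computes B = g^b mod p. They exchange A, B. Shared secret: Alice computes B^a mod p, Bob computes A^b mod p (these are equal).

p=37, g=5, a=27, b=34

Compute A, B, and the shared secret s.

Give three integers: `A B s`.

Answer: 31 3 36

Derivation:
A = 5^27 mod 37  (bits of 27 = 11011)
  bit 0 = 1: r = r^2 * 5 mod 37 = 1^2 * 5 = 1*5 = 5
  bit 1 = 1: r = r^2 * 5 mod 37 = 5^2 * 5 = 25*5 = 14
  bit 2 = 0: r = r^2 mod 37 = 14^2 = 11
  bit 3 = 1: r = r^2 * 5 mod 37 = 11^2 * 5 = 10*5 = 13
  bit 4 = 1: r = r^2 * 5 mod 37 = 13^2 * 5 = 21*5 = 31
  -> A = 31
B = 5^34 mod 37  (bits of 34 = 100010)
  bit 0 = 1: r = r^2 * 5 mod 37 = 1^2 * 5 = 1*5 = 5
  bit 1 = 0: r = r^2 mod 37 = 5^2 = 25
  bit 2 = 0: r = r^2 mod 37 = 25^2 = 33
  bit 3 = 0: r = r^2 mod 37 = 33^2 = 16
  bit 4 = 1: r = r^2 * 5 mod 37 = 16^2 * 5 = 34*5 = 22
  bit 5 = 0: r = r^2 mod 37 = 22^2 = 3
  -> B = 3
s = B^a = 3^27 mod 37  (bits of 27 = 11011)
  bit 0 = 1: r = r^2 * 3 mod 37 = 1^2 * 3 = 1*3 = 3
  bit 1 = 1: r = r^2 * 3 mod 37 = 3^2 * 3 = 9*3 = 27
  bit 2 = 0: r = r^2 mod 37 = 27^2 = 26
  bit 3 = 1: r = r^2 * 3 mod 37 = 26^2 * 3 = 10*3 = 30
  bit 4 = 1: r = r^2 * 3 mod 37 = 30^2 * 3 = 12*3 = 36
  -> s = B^a = 36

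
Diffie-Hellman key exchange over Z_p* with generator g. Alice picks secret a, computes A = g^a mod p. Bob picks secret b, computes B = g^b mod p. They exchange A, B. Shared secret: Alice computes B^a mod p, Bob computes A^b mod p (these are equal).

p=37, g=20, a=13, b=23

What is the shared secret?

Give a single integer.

Answer: 5

Derivation:
A = 20^13 mod 37  (bits of 13 = 1101)
  bit 0 = 1: r = r^2 * 20 mod 37 = 1^2 * 20 = 1*20 = 20
  bit 1 = 1: r = r^2 * 20 mod 37 = 20^2 * 20 = 30*20 = 8
  bit 2 = 0: r = r^2 mod 37 = 8^2 = 27
  bit 3 = 1: r = r^2 * 20 mod 37 = 27^2 * 20 = 26*20 = 2
  -> A = 2
B = 20^23 mod 37  (bits of 23 = 10111)
  bit 0 = 1: r = r^2 * 20 mod 37 = 1^2 * 20 = 1*20 = 20
  bit 1 = 0: r = r^2 mod 37 = 20^2 = 30
  bit 2 = 1: r = r^2 * 20 mod 37 = 30^2 * 20 = 12*20 = 18
  bit 3 = 1: r = r^2 * 20 mod 37 = 18^2 * 20 = 28*20 = 5
  bit 4 = 1: r = r^2 * 20 mod 37 = 5^2 * 20 = 25*20 = 19
  -> B = 19
s = B^a = 19^13 mod 37  (bits of 13 = 1101)
  bit 0 = 1: r = r^2 * 19 mod 37 = 1^2 * 19 = 1*19 = 19
  bit 1 = 1: r = r^2 * 19 mod 37 = 19^2 * 19 = 28*19 = 14
  bit 2 = 0: r = r^2 mod 37 = 14^2 = 11
  bit 3 = 1: r = r^2 * 19 mod 37 = 11^2 * 19 = 10*19 = 5
  -> s = B^a = 5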